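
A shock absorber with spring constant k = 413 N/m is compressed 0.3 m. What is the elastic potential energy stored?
PE = ½kx² = ½(413)(0.3)² = 18.59 J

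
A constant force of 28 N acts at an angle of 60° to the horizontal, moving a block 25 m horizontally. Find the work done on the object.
W = F·d·cosθ = (28)(25)cos(60°) = 350.0 J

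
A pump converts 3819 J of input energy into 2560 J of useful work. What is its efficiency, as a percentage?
η = W_out/W_in = 2560/3819 = 67.03%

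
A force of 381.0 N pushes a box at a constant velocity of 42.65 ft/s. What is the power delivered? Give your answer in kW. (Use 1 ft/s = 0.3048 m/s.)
Convert to SI: F = 381.0 N, v = 12.9997 m/s
P = Fv = (381.0)(12.9997) = 4952.89 W = 4.953 kW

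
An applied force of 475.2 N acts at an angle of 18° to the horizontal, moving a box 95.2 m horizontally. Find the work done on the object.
W = F·d·cosθ = (475.2)(95.2)cos(18°) = 43020 J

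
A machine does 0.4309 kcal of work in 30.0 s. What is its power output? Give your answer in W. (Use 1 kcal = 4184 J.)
Convert to SI: W = 1802.89 J, t = 30.0 s
P = W/t = 1802.89/30.0 = 60.1 W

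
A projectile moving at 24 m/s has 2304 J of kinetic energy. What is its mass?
m = 2·KE/v² = 2·2304/(24)² = 8.0 kg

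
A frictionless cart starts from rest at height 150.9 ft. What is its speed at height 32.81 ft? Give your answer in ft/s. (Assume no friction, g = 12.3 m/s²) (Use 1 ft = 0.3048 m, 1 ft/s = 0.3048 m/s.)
Convert to SI: h₁−h₂ = 35.9938 m
mgh₁ = mgh₂ + ½mv² ⇒ v = √(2g(h₁−h₂)) = √(2·12.3·35.9938) = 29.7565 m/s = 97.63 ft/s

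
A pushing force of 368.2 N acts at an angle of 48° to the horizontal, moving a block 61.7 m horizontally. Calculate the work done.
W = F·d·cosθ = (368.2)(61.7)cos(48°) = 15200 J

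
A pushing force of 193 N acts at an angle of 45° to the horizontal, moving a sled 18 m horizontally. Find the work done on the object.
W = F·d·cosθ = (193)(18)cos(45°) = 2456 J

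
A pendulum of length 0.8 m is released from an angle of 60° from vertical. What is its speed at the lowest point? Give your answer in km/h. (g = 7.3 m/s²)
h = L(1 − cosθ) = 0.8(1 − cos60°) = 0.4 m
v = √(2gh) = √(2·7.3·0.4) = 2.41661 m/s = 8.7 km/h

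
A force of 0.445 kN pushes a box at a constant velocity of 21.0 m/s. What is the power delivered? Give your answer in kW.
Convert to SI: F = 445.0 N, v = 21.0 m/s
P = Fv = (445.0)(21.0) = 9345.0 W = 9.345 kW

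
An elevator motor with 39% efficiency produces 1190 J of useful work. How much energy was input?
W_in = W_out/η = 1190/0.39 = 3051 J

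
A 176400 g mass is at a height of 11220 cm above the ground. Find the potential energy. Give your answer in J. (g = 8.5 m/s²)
Convert to SI: m = 176.4 kg, h = 112.2 m
PE = mgh = (176.4)(8.5)(112.2) = 168200 J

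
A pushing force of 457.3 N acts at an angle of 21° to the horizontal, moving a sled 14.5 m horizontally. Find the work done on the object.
W = F·d·cosθ = (457.3)(14.5)cos(21°) = 6190 J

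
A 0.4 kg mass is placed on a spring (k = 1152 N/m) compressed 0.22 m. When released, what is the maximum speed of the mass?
½kx² = ½mv² ⇒ v = x√(k/m) = (0.22)√(1152/0.4) = 11.81 m/s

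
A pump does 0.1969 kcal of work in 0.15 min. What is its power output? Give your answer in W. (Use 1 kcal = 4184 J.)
Convert to SI: W = 823.83 J, t = 9.0 s
P = W/t = 823.83/9.0 = 91.54 W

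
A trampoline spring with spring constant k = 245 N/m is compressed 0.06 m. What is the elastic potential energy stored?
PE = ½kx² = ½(245)(0.06)² = 0.441 J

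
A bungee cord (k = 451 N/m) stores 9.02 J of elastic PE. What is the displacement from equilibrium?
x = √(2·PE/k) = √(2·9.02/451) = 0.2 m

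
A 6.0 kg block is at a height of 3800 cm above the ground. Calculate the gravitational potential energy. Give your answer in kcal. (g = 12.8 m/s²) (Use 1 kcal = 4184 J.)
Convert to SI: m = 6.0 kg, h = 38.0 m
PE = mgh = (6.0)(12.8)(38.0) = 2918.4 J = 0.6975 kcal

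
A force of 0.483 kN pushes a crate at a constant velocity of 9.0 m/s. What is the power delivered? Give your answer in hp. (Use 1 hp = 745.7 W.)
Convert to SI: F = 483.0 N, v = 9.0 m/s
P = Fv = (483.0)(9.0) = 4347.0 W = 5.829 hp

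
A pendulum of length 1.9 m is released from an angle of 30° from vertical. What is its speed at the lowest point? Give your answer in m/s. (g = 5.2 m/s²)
h = L(1 − cosθ) = 1.9(1 − cos30°) = 0.254552 m
v = √(2gh) = √(2·5.2·0.254552) = 1.627 m/s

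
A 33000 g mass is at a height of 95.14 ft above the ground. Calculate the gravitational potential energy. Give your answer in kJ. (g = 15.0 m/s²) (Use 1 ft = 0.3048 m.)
Convert to SI: m = 33.0 kg, h = 28.9987 m
PE = mgh = (33.0)(15.0)(28.9987) = 14354.3 J = 14.35 kJ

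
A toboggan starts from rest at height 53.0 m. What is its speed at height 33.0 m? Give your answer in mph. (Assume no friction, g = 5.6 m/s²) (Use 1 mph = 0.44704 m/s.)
mgh₁ = mgh₂ + ½mv² ⇒ v = √(2g(h₁−h₂)) = √(2·5.6·20.0) = 14.9666 m/s = 33.48 mph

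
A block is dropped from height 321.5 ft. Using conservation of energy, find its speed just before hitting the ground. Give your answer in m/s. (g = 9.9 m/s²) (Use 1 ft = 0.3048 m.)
Convert to SI: h = 97.9932 m
mgh = ½mv² ⇒ v = √(2gh) = √(2·9.9·97.9932) = 44.05 m/s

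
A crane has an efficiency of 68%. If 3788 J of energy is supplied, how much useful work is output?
W_out = η·W_in = 0.68·3788 = 2575.84 J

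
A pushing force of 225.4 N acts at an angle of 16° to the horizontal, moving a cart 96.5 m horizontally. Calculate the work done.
W = F·d·cosθ = (225.4)(96.5)cos(16°) = 20910 J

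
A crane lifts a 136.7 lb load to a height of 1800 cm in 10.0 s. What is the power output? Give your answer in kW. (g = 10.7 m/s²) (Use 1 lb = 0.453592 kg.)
Convert to SI: m = 62.006 kg, h = 18.0 m, t = 10.0 s
P = mgh/t = (62.006)(10.7)(18.0)/10.0 = 1194.24 W = 1.194 kW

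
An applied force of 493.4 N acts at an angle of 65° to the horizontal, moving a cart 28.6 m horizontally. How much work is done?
W = F·d·cosθ = (493.4)(28.6)cos(65°) = 5964 J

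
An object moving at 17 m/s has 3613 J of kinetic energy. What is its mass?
m = 2·KE/v² = 2·3613/(17)² = 25.0 kg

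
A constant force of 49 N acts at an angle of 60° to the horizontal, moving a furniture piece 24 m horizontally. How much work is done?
W = F·d·cosθ = (49)(24)cos(60°) = 588.0 J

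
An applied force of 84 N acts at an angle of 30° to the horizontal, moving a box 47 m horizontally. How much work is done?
W = F·d·cosθ = (84)(47)cos(30°) = 3419 J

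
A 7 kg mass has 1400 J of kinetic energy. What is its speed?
v = √(2·KE/m) = √(2·1400/7) = 20.0 m/s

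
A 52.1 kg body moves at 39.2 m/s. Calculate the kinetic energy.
KE = ½mv² = ½(52.1)(39.2)² = 40030 J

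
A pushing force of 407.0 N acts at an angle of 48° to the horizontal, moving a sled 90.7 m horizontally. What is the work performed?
W = F·d·cosθ = (407.0)(90.7)cos(48°) = 24700 J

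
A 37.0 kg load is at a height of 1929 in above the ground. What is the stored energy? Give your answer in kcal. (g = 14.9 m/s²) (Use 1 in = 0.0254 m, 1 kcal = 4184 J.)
Convert to SI: m = 37.0 kg, h = 48.9966 m
PE = mgh = (37.0)(14.9)(48.9966) = 27011.8 J = 6.456 kcal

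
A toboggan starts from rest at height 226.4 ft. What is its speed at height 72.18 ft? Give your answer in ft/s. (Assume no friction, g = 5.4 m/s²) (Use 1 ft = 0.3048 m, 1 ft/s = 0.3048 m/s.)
Convert to SI: h₁−h₂ = 47.0063 m
mgh₁ = mgh₂ + ½mv² ⇒ v = √(2g(h₁−h₂)) = √(2·5.4·47.0063) = 22.5315 m/s = 73.92 ft/s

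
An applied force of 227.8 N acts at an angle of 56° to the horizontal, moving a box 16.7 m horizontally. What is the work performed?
W = F·d·cosθ = (227.8)(16.7)cos(56°) = 2127 J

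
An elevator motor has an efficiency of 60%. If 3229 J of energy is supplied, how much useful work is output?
W_out = η·W_in = 0.6·3229 = 1937.4 J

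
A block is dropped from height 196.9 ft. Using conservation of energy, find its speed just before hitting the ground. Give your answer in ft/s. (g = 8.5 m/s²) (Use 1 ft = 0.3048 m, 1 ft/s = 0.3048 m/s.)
Convert to SI: h = 60.0151 m
mgh = ½mv² ⇒ v = √(2gh) = √(2·8.5·60.0151) = 31.9415 m/s = 104.8 ft/s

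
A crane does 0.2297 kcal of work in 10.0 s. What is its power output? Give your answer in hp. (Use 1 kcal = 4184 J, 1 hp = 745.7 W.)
Convert to SI: W = 961.065 J, t = 10.0 s
P = W/t = 961.065/10.0 = 96.1065 W = 0.1289 hp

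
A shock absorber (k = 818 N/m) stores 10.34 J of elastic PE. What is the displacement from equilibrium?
x = √(2·PE/k) = √(2·10.34/818) = 0.159 m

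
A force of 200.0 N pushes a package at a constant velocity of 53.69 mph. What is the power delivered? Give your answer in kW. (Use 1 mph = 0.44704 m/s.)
Convert to SI: F = 200.0 N, v = 24.0016 m/s
P = Fv = (200.0)(24.0016) = 4800.32 W = 4.8 kW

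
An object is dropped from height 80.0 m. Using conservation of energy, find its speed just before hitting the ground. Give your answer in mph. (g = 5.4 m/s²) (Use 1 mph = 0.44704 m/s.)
mgh = ½mv² ⇒ v = √(2gh) = √(2·5.4·80.0) = 29.3939 m/s = 65.75 mph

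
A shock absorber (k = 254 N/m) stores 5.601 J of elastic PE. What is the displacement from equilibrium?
x = √(2·PE/k) = √(2·5.601/254) = 0.21 m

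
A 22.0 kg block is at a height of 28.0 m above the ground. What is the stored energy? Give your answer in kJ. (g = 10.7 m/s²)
PE = mgh = (22.0)(10.7)(28.0) = 6591.2 J = 6.591 kJ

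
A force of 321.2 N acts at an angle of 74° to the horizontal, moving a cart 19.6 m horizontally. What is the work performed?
W = F·d·cosθ = (321.2)(19.6)cos(74°) = 1735 J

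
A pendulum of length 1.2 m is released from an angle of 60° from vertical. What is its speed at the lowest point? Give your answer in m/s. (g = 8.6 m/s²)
h = L(1 − cosθ) = 1.2(1 − cos60°) = 0.6 m
v = √(2gh) = √(2·8.6·0.6) = 3.212 m/s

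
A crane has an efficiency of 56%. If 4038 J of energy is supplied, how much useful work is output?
W_out = η·W_in = 0.56·4038 = 2261.28 J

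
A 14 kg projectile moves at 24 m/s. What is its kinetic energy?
KE = ½mv² = ½(14)(24)² = 4032.0 J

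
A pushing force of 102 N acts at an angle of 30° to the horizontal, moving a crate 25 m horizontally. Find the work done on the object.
W = F·d·cosθ = (102)(25)cos(30°) = 2208 J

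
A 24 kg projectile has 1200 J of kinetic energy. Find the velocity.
v = √(2·KE/m) = √(2·1200/24) = 10.0 m/s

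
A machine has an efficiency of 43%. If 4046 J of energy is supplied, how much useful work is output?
W_out = η·W_in = 0.43·4046 = 1739.78 J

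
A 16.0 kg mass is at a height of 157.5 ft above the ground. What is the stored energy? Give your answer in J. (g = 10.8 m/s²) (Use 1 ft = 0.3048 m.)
Convert to SI: m = 16.0 kg, h = 48.006 m
PE = mgh = (16.0)(10.8)(48.006) = 8295 J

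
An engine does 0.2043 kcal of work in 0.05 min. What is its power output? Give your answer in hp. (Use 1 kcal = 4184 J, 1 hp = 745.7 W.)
Convert to SI: W = 854.791 J, t = 3.0 s
P = W/t = 854.791/3.0 = 284.93 W = 0.3821 hp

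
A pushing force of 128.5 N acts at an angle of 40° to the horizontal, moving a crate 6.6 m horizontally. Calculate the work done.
W = F·d·cosθ = (128.5)(6.6)cos(40°) = 649.7 J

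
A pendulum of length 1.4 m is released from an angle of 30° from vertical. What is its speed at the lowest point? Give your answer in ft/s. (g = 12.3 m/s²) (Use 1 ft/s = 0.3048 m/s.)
h = L(1 − cosθ) = 1.4(1 − cos30°) = 0.187564 m
v = √(2gh) = √(2·12.3·0.187564) = 2.14804 m/s = 7.047 ft/s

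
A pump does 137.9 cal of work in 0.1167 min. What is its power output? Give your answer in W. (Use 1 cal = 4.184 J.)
Convert to SI: W = 576.974 J, t = 7.002 s
P = W/t = 576.974/7.002 = 82.4 W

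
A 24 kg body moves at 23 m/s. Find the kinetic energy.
KE = ½mv² = ½(24)(23)² = 6348.0 J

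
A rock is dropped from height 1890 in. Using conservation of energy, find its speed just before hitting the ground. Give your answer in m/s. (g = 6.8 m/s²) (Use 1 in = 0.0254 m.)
Convert to SI: h = 48.006 m
mgh = ½mv² ⇒ v = √(2gh) = √(2·6.8·48.006) = 25.55 m/s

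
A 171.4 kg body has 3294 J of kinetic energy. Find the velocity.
v = √(2·KE/m) = √(2·3294/171.4) = 6.2 m/s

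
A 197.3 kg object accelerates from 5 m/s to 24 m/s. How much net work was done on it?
W = ΔKE = ½m(v₂² − v₁²) = ½(197.3)(24² − 5²) = 54356.15 J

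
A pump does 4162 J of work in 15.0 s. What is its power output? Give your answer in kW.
P = W/t = 4162.0/15.0 = 277.467 W = 0.2775 kW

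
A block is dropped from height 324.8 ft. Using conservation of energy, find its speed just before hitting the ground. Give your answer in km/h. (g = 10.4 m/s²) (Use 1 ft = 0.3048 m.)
Convert to SI: h = 98.999 m
mgh = ½mv² ⇒ v = √(2gh) = √(2·10.4·98.999) = 45.3782 m/s = 163.4 km/h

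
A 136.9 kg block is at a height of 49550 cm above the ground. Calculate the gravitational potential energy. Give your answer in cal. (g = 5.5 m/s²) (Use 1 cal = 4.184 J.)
Convert to SI: m = 136.9 kg, h = 495.5 m
PE = mgh = (136.9)(5.5)(495.5) = 373087 J = 89170 cal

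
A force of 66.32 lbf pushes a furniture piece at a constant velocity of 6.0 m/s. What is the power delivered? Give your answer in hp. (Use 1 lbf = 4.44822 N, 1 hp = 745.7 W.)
Convert to SI: F = 295.006 N, v = 6.0 m/s
P = Fv = (295.006)(6.0) = 1770.04 W = 2.374 hp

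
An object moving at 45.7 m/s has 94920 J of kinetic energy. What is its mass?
m = 2·KE/v² = 2·94920/(45.7)² = 90.9 kg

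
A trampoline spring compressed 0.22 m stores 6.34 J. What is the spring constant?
k = 2·PE/x² = 2·6.34/(0.22)² = 262.0 N/m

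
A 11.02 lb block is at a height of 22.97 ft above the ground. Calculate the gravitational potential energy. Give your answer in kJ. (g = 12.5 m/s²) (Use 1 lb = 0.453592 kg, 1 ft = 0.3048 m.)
Convert to SI: m = 4.99858 kg, h = 7.00126 m
PE = mgh = (4.99858)(12.5)(7.00126) = 437.455 J = 0.4375 kJ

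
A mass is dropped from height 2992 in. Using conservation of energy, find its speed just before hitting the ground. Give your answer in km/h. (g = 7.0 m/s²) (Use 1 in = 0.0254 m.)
Convert to SI: h = 75.9968 m
mgh = ½mv² ⇒ v = √(2gh) = √(2·7.0·75.9968) = 32.6183 m/s = 117.4 km/h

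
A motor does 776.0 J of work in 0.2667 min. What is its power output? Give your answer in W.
Convert to SI: W = 776.0 J, t = 16.002 s
P = W/t = 776.0/16.002 = 48.49 W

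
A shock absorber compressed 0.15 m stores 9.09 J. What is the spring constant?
k = 2·PE/x² = 2·9.09/(0.15)² = 808.0 N/m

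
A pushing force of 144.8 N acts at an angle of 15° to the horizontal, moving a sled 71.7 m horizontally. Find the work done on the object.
W = F·d·cosθ = (144.8)(71.7)cos(15°) = 10030 J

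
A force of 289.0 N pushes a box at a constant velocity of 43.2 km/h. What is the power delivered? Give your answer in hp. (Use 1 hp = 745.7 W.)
Convert to SI: F = 289.0 N, v = 12.0 m/s
P = Fv = (289.0)(12.0) = 3468.0 W = 4.651 hp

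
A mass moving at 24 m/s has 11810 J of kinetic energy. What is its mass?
m = 2·KE/v² = 2·11810/(24)² = 41.01 kg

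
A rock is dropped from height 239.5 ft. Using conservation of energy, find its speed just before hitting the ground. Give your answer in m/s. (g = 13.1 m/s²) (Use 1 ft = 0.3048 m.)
Convert to SI: h = 72.9996 m
mgh = ½mv² ⇒ v = √(2gh) = √(2·13.1·72.9996) = 43.73 m/s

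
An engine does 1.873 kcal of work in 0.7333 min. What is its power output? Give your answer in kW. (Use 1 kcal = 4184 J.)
Convert to SI: W = 7836.63 J, t = 43.998 s
P = W/t = 7836.63/43.998 = 178.113 W = 0.1781 kW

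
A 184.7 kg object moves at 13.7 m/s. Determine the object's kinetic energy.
KE = ½mv² = ½(184.7)(13.7)² = 17330 J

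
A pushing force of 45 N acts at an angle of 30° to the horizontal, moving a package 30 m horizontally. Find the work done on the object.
W = F·d·cosθ = (45)(30)cos(30°) = 1169 J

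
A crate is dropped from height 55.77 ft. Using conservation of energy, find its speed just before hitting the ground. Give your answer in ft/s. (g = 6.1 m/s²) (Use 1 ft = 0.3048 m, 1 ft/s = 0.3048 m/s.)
Convert to SI: h = 16.9987 m
mgh = ½mv² ⇒ v = √(2gh) = √(2·6.1·16.9987) = 14.4008 m/s = 47.25 ft/s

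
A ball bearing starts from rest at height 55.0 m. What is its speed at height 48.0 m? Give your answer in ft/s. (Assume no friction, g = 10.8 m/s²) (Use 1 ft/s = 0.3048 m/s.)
mgh₁ = mgh₂ + ½mv² ⇒ v = √(2g(h₁−h₂)) = √(2·10.8·7.0) = 12.2963 m/s = 40.34 ft/s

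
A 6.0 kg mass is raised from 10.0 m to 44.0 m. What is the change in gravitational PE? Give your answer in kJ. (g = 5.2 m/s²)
ΔPE = mgΔh = (6.0)(5.2)(34.0) = 1060.8 J = 1.061 kJ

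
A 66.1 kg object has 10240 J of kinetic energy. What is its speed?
v = √(2·KE/m) = √(2·10240/66.1) = 17.6 m/s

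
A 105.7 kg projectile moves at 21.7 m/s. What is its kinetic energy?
KE = ½mv² = ½(105.7)(21.7)² = 24890 J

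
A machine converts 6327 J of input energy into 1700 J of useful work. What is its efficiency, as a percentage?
η = W_out/W_in = 1700/6327 = 26.87%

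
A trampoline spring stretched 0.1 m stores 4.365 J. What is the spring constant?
k = 2·PE/x² = 2·4.365/(0.1)² = 873.0 N/m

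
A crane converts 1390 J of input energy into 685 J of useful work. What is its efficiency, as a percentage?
η = W_out/W_in = 685/1390 = 49.28%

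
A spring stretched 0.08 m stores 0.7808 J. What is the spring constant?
k = 2·PE/x² = 2·0.7808/(0.08)² = 244.0 N/m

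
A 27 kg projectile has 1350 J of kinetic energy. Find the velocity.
v = √(2·KE/m) = √(2·1350/27) = 10.0 m/s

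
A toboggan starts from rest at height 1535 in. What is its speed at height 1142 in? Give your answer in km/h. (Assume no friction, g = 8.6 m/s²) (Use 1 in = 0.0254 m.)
Convert to SI: h₁−h₂ = 9.9822 m
mgh₁ = mgh₂ + ½mv² ⇒ v = √(2g(h₁−h₂)) = √(2·8.6·9.9822) = 13.1032 m/s = 47.17 km/h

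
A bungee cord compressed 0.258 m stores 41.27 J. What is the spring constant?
k = 2·PE/x² = 2·41.27/(0.258)² = 1240 N/m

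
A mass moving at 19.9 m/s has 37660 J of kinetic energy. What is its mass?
m = 2·KE/v² = 2·37660/(19.9)² = 190.2 kg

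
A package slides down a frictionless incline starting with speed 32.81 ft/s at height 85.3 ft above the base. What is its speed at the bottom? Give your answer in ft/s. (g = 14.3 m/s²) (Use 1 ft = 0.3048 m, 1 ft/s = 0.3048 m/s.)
Convert to SI: v₀ = 10.0005 m/s, h = 25.9994 m
½mv₀² + mgh = ½mv² ⇒ v = √(v₀² + 2gh) = √(10.0005² + 2·14.3·25.9994) = 29.0447 m/s = 95.29 ft/s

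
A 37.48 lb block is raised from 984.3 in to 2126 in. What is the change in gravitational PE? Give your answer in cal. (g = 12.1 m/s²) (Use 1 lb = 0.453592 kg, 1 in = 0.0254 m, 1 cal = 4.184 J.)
Convert to SI: m = 17.0006 kg, Δh = 28.9992 m
ΔPE = mgΔh = (17.0006)(12.1)(28.9992) = 5965.35 J = 1426 cal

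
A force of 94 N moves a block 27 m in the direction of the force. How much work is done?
W = F·d = (94)(27) = 2538 J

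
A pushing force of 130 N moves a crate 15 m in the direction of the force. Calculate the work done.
W = F·d = (130)(15) = 1950 J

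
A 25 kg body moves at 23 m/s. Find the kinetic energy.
KE = ½mv² = ½(25)(23)² = 6612.5 J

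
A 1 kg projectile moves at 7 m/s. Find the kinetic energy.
KE = ½mv² = ½(1)(7)² = 24.5 J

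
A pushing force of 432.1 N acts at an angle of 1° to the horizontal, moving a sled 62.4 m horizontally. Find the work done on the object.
W = F·d·cosθ = (432.1)(62.4)cos(1°) = 26960 J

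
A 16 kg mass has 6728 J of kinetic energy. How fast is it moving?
v = √(2·KE/m) = √(2·6728/16) = 29.0 m/s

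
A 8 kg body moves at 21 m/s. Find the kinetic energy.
KE = ½mv² = ½(8)(21)² = 1764.0 J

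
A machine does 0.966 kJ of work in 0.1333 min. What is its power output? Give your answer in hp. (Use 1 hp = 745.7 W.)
Convert to SI: W = 966.0 J, t = 7.998 s
P = W/t = 966.0/7.998 = 120.78 W = 0.162 hp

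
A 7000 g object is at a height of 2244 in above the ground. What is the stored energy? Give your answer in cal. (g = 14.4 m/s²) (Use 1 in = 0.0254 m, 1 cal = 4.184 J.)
Convert to SI: m = 7.0 kg, h = 56.9976 m
PE = mgh = (7.0)(14.4)(56.9976) = 5745.36 J = 1373 cal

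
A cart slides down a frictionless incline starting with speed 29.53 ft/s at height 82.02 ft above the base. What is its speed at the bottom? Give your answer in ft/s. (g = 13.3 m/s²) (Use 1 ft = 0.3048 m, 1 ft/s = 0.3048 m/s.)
Convert to SI: v₀ = 9.00074 m/s, h = 24.9997 m
½mv₀² + mgh = ½mv² ⇒ v = √(v₀² + 2gh) = √(9.00074² + 2·13.3·24.9997) = 27.3131 m/s = 89.61 ft/s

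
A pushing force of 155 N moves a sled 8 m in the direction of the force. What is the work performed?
W = F·d = (155)(8) = 1240 J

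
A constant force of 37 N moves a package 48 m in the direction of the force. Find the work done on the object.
W = F·d = (37)(48) = 1776 J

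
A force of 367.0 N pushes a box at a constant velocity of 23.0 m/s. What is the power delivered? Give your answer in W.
P = Fv = (367.0)(23.0) = 8441 W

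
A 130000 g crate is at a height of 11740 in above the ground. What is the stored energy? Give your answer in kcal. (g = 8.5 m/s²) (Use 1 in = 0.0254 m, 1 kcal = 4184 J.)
Convert to SI: m = 130.0 kg, h = 298.196 m
PE = mgh = (130.0)(8.5)(298.196) = 329507 J = 78.75 kcal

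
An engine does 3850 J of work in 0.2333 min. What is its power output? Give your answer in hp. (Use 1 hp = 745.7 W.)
Convert to SI: W = 3850.0 J, t = 13.998 s
P = W/t = 3850.0/13.998 = 275.039 W = 0.3688 hp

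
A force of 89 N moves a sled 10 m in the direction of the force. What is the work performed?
W = F·d = (89)(10) = 890.0 J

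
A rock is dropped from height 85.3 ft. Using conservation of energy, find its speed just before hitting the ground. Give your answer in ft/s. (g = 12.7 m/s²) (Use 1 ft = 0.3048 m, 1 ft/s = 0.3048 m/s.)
Convert to SI: h = 25.9994 m
mgh = ½mv² ⇒ v = √(2gh) = √(2·12.7·25.9994) = 25.698 m/s = 84.31 ft/s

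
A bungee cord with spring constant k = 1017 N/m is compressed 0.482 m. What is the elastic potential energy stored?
PE = ½kx² = ½(1017)(0.482)² = 118.1 J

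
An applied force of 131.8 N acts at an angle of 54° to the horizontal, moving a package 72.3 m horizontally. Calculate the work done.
W = F·d·cosθ = (131.8)(72.3)cos(54°) = 5601 J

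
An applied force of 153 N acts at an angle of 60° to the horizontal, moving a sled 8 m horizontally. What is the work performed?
W = F·d·cosθ = (153)(8)cos(60°) = 612.0 J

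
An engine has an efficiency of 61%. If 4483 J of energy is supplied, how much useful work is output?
W_out = η·W_in = 0.61·4483 = 2734.63 J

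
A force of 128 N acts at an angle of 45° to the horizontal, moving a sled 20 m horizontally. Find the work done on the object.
W = F·d·cosθ = (128)(20)cos(45°) = 1810 J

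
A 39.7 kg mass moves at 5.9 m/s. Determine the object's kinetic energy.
KE = ½mv² = ½(39.7)(5.9)² = 691.0 J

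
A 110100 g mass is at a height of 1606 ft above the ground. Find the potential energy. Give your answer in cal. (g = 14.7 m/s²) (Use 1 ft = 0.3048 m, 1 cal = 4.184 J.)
Convert to SI: m = 110.1 kg, h = 489.509 m
PE = mgh = (110.1)(14.7)(489.509) = 792255 J = 189400 cal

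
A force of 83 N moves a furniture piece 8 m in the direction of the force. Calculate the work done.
W = F·d = (83)(8) = 664.0 J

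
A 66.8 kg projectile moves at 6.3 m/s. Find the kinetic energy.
KE = ½mv² = ½(66.8)(6.3)² = 1326 J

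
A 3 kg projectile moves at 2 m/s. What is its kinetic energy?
KE = ½mv² = ½(3)(2)² = 6.0 J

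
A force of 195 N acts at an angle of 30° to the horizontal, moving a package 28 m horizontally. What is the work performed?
W = F·d·cosθ = (195)(28)cos(30°) = 4728 J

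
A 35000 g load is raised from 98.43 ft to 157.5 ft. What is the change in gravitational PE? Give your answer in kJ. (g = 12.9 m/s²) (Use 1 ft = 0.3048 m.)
Convert to SI: m = 35.0 kg, Δh = 18.0045 m
ΔPE = mgΔh = (35.0)(12.9)(18.0045) = 8129.05 J = 8.129 kJ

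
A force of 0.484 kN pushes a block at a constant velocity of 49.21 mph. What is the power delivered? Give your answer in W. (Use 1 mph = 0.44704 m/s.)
Convert to SI: F = 484.0 N, v = 21.9988 m/s
P = Fv = (484.0)(21.9988) = 10650 W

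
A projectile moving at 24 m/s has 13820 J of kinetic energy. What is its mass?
m = 2·KE/v² = 2·13820/(24)² = 47.99 kg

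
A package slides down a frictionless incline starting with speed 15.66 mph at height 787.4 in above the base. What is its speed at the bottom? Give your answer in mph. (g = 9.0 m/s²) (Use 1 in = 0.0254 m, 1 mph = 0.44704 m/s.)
Convert to SI: v₀ = 7.00065 m/s, h = 20.0 m
½mv₀² + mgh = ½mv² ⇒ v = √(v₀² + 2gh) = √(7.00065² + 2·9.0·20.0) = 20.224 m/s = 45.24 mph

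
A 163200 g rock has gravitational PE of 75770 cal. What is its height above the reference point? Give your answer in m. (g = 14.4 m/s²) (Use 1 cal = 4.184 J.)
Convert to SI: m = 163.2 kg, PE = 317022 J
h = PE/(mg) = 317022/(163.2·14.4) = 134.9 m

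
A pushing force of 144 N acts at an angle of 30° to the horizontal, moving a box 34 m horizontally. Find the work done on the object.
W = F·d·cosθ = (144)(34)cos(30°) = 4240 J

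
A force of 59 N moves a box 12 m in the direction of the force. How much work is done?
W = F·d = (59)(12) = 708.0 J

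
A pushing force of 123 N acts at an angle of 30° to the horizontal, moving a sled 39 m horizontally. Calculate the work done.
W = F·d·cosθ = (123)(39)cos(30°) = 4154 J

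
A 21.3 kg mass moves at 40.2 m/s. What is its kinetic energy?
KE = ½mv² = ½(21.3)(40.2)² = 17210 J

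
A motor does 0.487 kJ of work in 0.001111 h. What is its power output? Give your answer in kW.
Convert to SI: W = 487.0 J, t = 3.9996 s
P = W/t = 487.0/3.9996 = 121.762 W = 0.1218 kW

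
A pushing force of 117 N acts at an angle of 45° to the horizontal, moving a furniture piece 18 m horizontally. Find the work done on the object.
W = F·d·cosθ = (117)(18)cos(45°) = 1489 J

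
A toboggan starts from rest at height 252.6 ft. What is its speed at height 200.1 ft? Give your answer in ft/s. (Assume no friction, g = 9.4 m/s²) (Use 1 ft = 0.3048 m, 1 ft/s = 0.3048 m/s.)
Convert to SI: h₁−h₂ = 16.002 m
mgh₁ = mgh₂ + ½mv² ⇒ v = √(2g(h₁−h₂)) = √(2·9.4·16.002) = 17.3447 m/s = 56.91 ft/s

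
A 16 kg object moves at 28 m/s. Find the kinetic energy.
KE = ½mv² = ½(16)(28)² = 6272.0 J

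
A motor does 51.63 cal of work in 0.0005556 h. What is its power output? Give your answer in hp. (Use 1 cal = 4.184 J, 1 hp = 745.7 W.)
Convert to SI: W = 216.02 J, t = 2.00016 s
P = W/t = 216.02/2.00016 = 108.001 W = 0.1448 hp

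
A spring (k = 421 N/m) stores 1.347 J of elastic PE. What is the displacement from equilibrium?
x = √(2·PE/k) = √(2·1.347/421) = 0.07999 m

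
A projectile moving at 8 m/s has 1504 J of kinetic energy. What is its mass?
m = 2·KE/v² = 2·1504/(8)² = 47.0 kg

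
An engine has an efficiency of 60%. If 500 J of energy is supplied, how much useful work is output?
W_out = η·W_in = 0.6·500 = 300.0 J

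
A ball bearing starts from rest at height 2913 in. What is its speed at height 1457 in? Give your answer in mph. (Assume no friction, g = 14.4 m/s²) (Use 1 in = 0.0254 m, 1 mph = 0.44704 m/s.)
Convert to SI: h₁−h₂ = 36.9824 m
mgh₁ = mgh₂ + ½mv² ⇒ v = √(2g(h₁−h₂)) = √(2·14.4·36.9824) = 32.6358 m/s = 73.0 mph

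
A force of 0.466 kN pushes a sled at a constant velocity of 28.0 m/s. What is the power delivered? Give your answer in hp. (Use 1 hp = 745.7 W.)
Convert to SI: F = 466.0 N, v = 28.0 m/s
P = Fv = (466.0)(28.0) = 13048.0 W = 17.5 hp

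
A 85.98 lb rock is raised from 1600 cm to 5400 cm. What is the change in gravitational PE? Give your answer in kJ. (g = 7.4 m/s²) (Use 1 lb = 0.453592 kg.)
Convert to SI: m = 38.9998 kg, Δh = 38.0 m
ΔPE = mgΔh = (38.9998)(7.4)(38.0) = 10966.8 J = 10.97 kJ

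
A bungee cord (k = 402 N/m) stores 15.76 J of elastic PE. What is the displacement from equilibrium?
x = √(2·PE/k) = √(2·15.76/402) = 0.28 m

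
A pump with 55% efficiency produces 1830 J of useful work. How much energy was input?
W_in = W_out/η = 1830/0.55 = 3327 J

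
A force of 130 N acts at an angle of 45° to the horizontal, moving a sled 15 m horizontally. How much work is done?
W = F·d·cosθ = (130)(15)cos(45°) = 1379 J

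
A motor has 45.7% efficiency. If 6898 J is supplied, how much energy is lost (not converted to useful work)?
W_lost = W_in(1 − η) = 6898·(1 − 0.457) = 3746 J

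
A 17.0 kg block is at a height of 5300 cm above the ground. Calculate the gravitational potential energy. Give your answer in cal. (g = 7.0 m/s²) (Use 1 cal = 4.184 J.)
Convert to SI: m = 17.0 kg, h = 53.0 m
PE = mgh = (17.0)(7.0)(53.0) = 6307.0 J = 1507 cal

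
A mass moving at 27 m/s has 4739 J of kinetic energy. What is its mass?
m = 2·KE/v² = 2·4739/(27)² = 13.0 kg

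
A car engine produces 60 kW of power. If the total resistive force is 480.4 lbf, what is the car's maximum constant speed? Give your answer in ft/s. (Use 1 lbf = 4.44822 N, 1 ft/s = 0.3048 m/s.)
Convert to SI: F = 2136.92 N
P = Fv ⇒ v = P/F = 60000 W/2136.92 N = 28.0777 m/s = 92.12 ft/s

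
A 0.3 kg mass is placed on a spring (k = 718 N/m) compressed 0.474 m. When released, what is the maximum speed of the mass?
½kx² = ½mv² ⇒ v = x√(k/m) = (0.474)√(718/0.3) = 23.19 m/s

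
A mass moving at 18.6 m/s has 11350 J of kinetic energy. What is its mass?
m = 2·KE/v² = 2·11350/(18.6)² = 65.61 kg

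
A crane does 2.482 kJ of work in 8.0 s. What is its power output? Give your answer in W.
Convert to SI: W = 2482.0 J, t = 8.0 s
P = W/t = 2482.0/8.0 = 310.3 W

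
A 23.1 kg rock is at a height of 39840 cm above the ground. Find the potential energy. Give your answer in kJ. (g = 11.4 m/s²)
Convert to SI: m = 23.1 kg, h = 398.4 m
PE = mgh = (23.1)(11.4)(398.4) = 104915 J = 104.9 kJ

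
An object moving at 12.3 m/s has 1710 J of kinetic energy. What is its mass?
m = 2·KE/v² = 2·1710/(12.3)² = 22.61 kg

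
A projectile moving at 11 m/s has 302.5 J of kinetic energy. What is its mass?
m = 2·KE/v² = 2·302.5/(11)² = 5.0 kg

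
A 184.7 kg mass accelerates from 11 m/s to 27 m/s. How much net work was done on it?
W = ΔKE = ½m(v₂² − v₁²) = ½(184.7)(27² − 11²) = 56148.8 J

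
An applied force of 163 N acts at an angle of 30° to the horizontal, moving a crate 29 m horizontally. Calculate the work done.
W = F·d·cosθ = (163)(29)cos(30°) = 4094 J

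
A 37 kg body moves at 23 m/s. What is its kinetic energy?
KE = ½mv² = ½(37)(23)² = 9786.5 J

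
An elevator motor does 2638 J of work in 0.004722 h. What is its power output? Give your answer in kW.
Convert to SI: W = 2638.0 J, t = 16.9992 s
P = W/t = 2638.0/16.9992 = 155.184 W = 0.1552 kW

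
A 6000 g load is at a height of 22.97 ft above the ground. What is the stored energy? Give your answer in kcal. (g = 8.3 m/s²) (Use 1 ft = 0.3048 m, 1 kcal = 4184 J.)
Convert to SI: m = 6.0 kg, h = 7.00126 m
PE = mgh = (6.0)(8.3)(7.00126) = 348.663 J = 0.08333 kcal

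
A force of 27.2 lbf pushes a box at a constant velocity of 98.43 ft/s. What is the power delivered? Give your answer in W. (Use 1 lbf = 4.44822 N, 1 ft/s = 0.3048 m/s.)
Convert to SI: F = 120.992 N, v = 30.0015 m/s
P = Fv = (120.992)(30.0015) = 3630 W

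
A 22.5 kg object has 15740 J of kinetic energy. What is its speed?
v = √(2·KE/m) = √(2·15740/22.5) = 37.4 m/s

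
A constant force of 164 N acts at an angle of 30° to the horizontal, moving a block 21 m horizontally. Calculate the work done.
W = F·d·cosθ = (164)(21)cos(30°) = 2983 J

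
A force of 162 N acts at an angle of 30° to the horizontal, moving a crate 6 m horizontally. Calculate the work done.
W = F·d·cosθ = (162)(6)cos(30°) = 841.8 J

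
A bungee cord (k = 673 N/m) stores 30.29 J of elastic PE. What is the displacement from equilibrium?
x = √(2·PE/k) = √(2·30.29/673) = 0.3 m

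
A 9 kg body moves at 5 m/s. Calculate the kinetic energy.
KE = ½mv² = ½(9)(5)² = 112.5 J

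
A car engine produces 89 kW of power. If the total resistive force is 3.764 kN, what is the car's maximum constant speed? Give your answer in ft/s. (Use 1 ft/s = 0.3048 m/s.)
Convert to SI: F = 3764.0 N
P = Fv ⇒ v = P/F = 89000 W/3764.0 N = 23.6451 m/s = 77.58 ft/s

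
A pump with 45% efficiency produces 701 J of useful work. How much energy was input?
W_in = W_out/η = 701/0.45 = 1558 J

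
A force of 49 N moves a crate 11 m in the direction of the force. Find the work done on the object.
W = F·d = (49)(11) = 539.0 J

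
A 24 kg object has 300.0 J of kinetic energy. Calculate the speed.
v = √(2·KE/m) = √(2·300.0/24) = 5.0 m/s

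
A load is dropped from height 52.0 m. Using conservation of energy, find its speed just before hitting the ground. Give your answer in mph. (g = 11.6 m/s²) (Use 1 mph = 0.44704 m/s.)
mgh = ½mv² ⇒ v = √(2gh) = √(2·11.6·52.0) = 34.7333 m/s = 77.7 mph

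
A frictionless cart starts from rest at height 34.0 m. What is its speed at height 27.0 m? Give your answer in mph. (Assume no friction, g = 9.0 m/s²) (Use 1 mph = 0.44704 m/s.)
mgh₁ = mgh₂ + ½mv² ⇒ v = √(2g(h₁−h₂)) = √(2·9.0·7.0) = 11.225 m/s = 25.11 mph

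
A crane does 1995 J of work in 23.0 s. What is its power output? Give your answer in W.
P = W/t = 1995.0/23.0 = 86.74 W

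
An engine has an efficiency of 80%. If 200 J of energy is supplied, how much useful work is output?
W_out = η·W_in = 0.8·200 = 160.0 J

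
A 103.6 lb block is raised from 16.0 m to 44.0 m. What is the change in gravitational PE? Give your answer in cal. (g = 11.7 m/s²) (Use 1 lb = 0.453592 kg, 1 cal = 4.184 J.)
Convert to SI: m = 46.9921 kg, Δh = 28.0 m
ΔPE = mgΔh = (46.9921)(11.7)(28.0) = 15394.6 J = 3679 cal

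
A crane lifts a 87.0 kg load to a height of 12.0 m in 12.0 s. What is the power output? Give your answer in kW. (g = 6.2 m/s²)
P = mgh/t = (87.0)(6.2)(12.0)/12.0 = 539.4 W = 0.5394 kW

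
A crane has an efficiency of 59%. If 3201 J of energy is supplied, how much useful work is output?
W_out = η·W_in = 0.59·3201 = 1888.59 J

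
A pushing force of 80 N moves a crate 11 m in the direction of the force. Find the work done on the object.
W = F·d = (80)(11) = 880.0 J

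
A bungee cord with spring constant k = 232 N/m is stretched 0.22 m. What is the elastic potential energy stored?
PE = ½kx² = ½(232)(0.22)² = 5.614 J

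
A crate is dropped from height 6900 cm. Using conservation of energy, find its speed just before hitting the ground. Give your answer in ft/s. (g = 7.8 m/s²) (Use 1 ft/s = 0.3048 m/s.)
Convert to SI: h = 69.0 m
mgh = ½mv² ⇒ v = √(2gh) = √(2·7.8·69.0) = 32.8085 m/s = 107.6 ft/s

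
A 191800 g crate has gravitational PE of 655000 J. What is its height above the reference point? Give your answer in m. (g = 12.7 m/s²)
Convert to SI: m = 191.8 kg, PE = 655000 J
h = PE/(mg) = 655000/(191.8·12.7) = 268.9 m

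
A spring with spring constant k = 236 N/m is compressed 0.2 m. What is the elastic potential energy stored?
PE = ½kx² = ½(236)(0.2)² = 4.72 J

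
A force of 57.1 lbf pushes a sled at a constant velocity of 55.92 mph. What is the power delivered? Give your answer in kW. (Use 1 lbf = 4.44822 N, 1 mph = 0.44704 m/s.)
Convert to SI: F = 253.993 N, v = 24.9985 m/s
P = Fv = (253.993)(24.9985) = 6349.45 W = 6.349 kW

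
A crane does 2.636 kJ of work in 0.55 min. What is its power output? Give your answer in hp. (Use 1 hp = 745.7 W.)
Convert to SI: W = 2636.0 J, t = 33.0 s
P = W/t = 2636.0/33.0 = 79.8788 W = 0.1071 hp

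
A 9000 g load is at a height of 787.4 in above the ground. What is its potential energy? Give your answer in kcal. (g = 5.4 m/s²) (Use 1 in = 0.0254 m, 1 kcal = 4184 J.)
Convert to SI: m = 9.0 kg, h = 20.0 m
PE = mgh = (9.0)(5.4)(20.0) = 971.998 J = 0.2323 kcal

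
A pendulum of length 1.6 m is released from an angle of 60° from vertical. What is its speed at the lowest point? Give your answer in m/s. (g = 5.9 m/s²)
h = L(1 − cosθ) = 1.6(1 − cos60°) = 0.8 m
v = √(2gh) = √(2·5.9·0.8) = 3.072 m/s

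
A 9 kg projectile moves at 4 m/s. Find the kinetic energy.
KE = ½mv² = ½(9)(4)² = 72.0 J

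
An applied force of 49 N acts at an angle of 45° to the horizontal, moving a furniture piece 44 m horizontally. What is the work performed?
W = F·d·cosθ = (49)(44)cos(45°) = 1525 J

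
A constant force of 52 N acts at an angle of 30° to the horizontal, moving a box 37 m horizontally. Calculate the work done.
W = F·d·cosθ = (52)(37)cos(30°) = 1666 J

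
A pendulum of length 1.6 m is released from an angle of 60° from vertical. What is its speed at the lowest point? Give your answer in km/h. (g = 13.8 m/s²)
h = L(1 − cosθ) = 1.6(1 − cos60°) = 0.8 m
v = √(2gh) = √(2·13.8·0.8) = 4.69894 m/s = 16.92 km/h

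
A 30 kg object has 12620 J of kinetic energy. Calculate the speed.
v = √(2·KE/m) = √(2·12620/30) = 29.01 m/s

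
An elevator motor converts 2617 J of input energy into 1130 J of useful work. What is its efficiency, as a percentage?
η = W_out/W_in = 1130/2617 = 43.18%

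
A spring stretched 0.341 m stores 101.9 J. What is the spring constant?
k = 2·PE/x² = 2·101.9/(0.341)² = 1753 N/m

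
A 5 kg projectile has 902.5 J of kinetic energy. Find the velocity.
v = √(2·KE/m) = √(2·902.5/5) = 19.0 m/s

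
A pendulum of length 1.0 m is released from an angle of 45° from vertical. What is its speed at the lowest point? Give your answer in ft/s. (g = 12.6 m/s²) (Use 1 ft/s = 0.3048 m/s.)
h = L(1 − cosθ) = 1.0(1 − cos45°) = 0.292893 m
v = √(2gh) = √(2·12.6·0.292893) = 2.71678 m/s = 8.913 ft/s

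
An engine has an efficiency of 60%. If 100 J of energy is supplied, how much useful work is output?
W_out = η·W_in = 0.6·100 = 60.0 J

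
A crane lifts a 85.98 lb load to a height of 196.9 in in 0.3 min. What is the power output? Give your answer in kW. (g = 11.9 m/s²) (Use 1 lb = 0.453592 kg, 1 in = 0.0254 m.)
Convert to SI: m = 38.9998 kg, h = 5.00126 m, t = 18.0 s
P = mgh/t = (38.9998)(11.9)(5.00126)/18.0 = 128.949 W = 0.1289 kW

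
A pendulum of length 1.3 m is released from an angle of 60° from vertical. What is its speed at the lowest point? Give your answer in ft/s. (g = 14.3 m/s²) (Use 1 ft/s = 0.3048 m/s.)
h = L(1 − cosθ) = 1.3(1 − cos60°) = 0.65 m
v = √(2gh) = √(2·14.3·0.65) = 4.31161 m/s = 14.15 ft/s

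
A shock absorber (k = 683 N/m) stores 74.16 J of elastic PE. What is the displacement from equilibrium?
x = √(2·PE/k) = √(2·74.16/683) = 0.466 m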